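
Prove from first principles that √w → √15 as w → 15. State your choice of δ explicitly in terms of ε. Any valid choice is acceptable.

Suppose ε > 0. We want δ > 0 such that 0 < |w − 15| < δ implies |√w − √15| < ε.
Rationalise: √w − √15 = (w − 15)/(√w + √15), so |√w − √15| = |w − 15|/(√w + √15).
Restrict δ ≤ 15 so that |w − 15| < 15 forces w > 0, and then √w + √15 > √15.
Hence |√w − √15| < |w − 15|/√15, which is < ε once |w − 15| < √15·ε.
Take δ = min(15, √15·ε). If 0 < |w − 15| < δ then w > 0 and |√w − √15| < |w − 15|/√15 < ε.

δ = min(15, √15·ε)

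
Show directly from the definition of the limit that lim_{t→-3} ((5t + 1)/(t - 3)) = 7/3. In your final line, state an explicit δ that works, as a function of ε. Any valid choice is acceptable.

δ = min(3, (9/8)ε)

Let ε > 0. We want δ > 0 with 0 < |t + 3| < δ ⇒ |(5t + 1)/(t - 3) − (7/3)| < ε.
Combining over a common denominator, (5t + 1)/(t - 3) − (7/3) = [(5t + 1)·(-6) − (-14)·(t - 3)] / [(-6)·(t - 3)] = -16(t + 3) / ((-6)(t - 3)).
So |(5t + 1)/(t - 3) − (7/3)| = 16|t + 3| / (6·|t − 3|).
Require δ ≤ 3, so |t − 3| ≥ |-6| − |t + 3| > 6 − 3 = 3.
Hence |(5t + 1)/(t - 3) − (7/3)| < 16|t + 3|/(6·3) = (8/9)|t + 3|, which is < ε once |t + 3| < (9/8)ε.
Take δ = min(3, (9/8)ε). Then 0 < |t + 3| < δ forces both bounds, so |(5t + 1)/(t - 3) − (7/3)| < ε.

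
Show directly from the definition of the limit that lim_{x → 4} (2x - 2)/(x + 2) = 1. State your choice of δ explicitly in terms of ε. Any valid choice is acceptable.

Let ε > 0 be given. We want δ > 0 with 0 < |x − 4| < δ ⇒ |(2x - 2)/(x + 2) − 1| < ε.
Combining over a common denominator, (2x - 2)/(x + 2) − 1 = [(2x - 2)·6 − 6·(x + 2)] / [6·(x + 2)] = 6(x − 4) / (6(x + 2)).
So |(2x - 2)/(x + 2) − 1| = 6|x − 4| / (6·|x + 2|).
Restrict δ ≤ 3. Then |x − 4| < 3 gives |x + 2| = |(x − 4) + 6| ≥ 6 − 3 = 3.
Hence |(2x - 2)/(x + 2) − 1| < 6|x − 4|/(6·3) = (1/3)|x − 4|, which is < ε once |x − 4| < 3ε.
Take δ = min(3, 3ε). Then 0 < |x − 4| < δ forces both bounds, so |(2x - 2)/(x + 2) − 1| < ε.

δ = min(3, 3ε)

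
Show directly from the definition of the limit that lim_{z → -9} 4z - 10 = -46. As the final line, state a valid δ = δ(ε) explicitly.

δ = ε/4

Let ε > 0. We need δ > 0 so that 0 < |z + 9| < δ implies |(4z - 10) + 46| < ε.
Since (4z - 10) + 46 = 4(z + 9), we have |(4z - 10) + 46| = 4|z + 9|.
Thus it suffices that |z + 9| < ε/4.
Take δ = ε/4. If 0 < |z + 9| < δ then |(4z - 10) + 46| = 4|z + 9| < 4·(ε/4) = ε.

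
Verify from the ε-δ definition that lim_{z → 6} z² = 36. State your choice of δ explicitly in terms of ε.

Let ε > 0. We seek δ > 0 with 0 < |z − 6| < δ ⇒ |z² − 36| < ε.
Factor: z² − 36 = (z − 6)(z + 6), so |z² − 36| = |z − 6|·|z + 6|.
Impose δ ≤ 1 so that |z| < 7; then |z + 6| ≤ 13.
Hence |z² − 36| ≤ 13|z − 6|, which is < ε once |z − 6| < ε/13.
Take δ = min(1, ε/13). If 0 < |z − 6| < δ then both bounds hold and |z² − 36| ≤ 13|z − 6| < 13·(ε/13) = ε.

δ = min(1, ε/13)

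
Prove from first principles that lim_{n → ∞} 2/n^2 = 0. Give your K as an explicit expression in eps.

K = (2/eps)^{1/2}

Let eps > 0 be given. For n ≥ 1, |2/n^2 − 0| = 2/n^2.
2/n^2 < eps ⇔ n^2 > 2/eps ⇔ n > (2/eps)^{1/2}.
Take K = (2/eps)^{1/2}. Then n > K implies 2/n^2 < eps.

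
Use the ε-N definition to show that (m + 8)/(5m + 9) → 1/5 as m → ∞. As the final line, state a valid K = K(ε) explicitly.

Fix ε > 0. For m ≥ 1, |(m + 8)/(5m + 9) − (1/5)| = |31|/(5(5m + 9)) = 31/(5(5m + 9)).
Since 5m + 9 ≥ 5m for m ≥ 1, this is ≤ 31/(5·5m) = (31/25)/m.
So |(m + 8)/(5m + 9) − (1/5)| < ε whenever m > (31/25)/ε.
Take K = (31/25)/ε. If m > K then |(m + 8)/(5m + 9) − (1/5)| ≤ (31/25)/m < ε.

K = (31/25)/ε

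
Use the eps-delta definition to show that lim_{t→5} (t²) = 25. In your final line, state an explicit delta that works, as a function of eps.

Let eps > 0 be given. We seek delta > 0 with 0 < |t − 5| < delta ⇒ |t² − 25| < eps.
Factor: t² − 25 = (t − 5)(t + 5), so |t² − 25| = |t − 5|·|t + 5|.
Restrict delta ≤ 2. Then |t − 5| < 2 gives |t| < 7, so by the triangle inequality |t + 5| ≤ 7 + 5 = 12.
Hence |t² − 25| ≤ 12|t − 5|, which is < eps once |t − 5| < eps/12.
Take delta = min(2, eps/12). If 0 < |t − 5| < delta then both bounds hold and |t² − 25| ≤ 12|t − 5| < 12·(eps/12) = eps.

delta = min(2, eps/12)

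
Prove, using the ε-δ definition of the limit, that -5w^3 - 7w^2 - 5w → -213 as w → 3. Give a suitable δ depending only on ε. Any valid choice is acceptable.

δ = min(1, ε/239)

Fix ε > 0. We want δ > 0 such that 0 < |w − 3| < δ implies |(-5w^3 - 7w^2 - 5w) + 213| < ε.
(-5w^3 - 7w^2 - 5w) + 213 = -5w^3 - 7w^2 - 5w + 213 = (w − 3)(-5w^2 - 22w - 71).
So |(-5w^3 - 7w^2 - 5w) + 213| = |w − 3|·|-5w^2 - 22w - 71|.
Require δ ≤ 1. Then |w − 3| < 1 gives |w| < 4, and by the triangle inequality |-5w^2 - 22w - 71| ≤ 5·4^2 + 22·4 + 71 = 239.
Hence |(-5w^3 - 7w^2 - 5w) + 213| ≤ 239|w − 3| < ε provided |w − 3| < ε/239.
Take δ = min(1, ε/239). Then 0 < |w − 3| < δ gives both |w − 3| < 1 and |w − 3| < ε/239, so |(-5w^3 - 7w^2 - 5w) + 213| < ε.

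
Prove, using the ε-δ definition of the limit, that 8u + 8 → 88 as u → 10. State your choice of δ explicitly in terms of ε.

Let ε > 0. We need δ > 0 so that 0 < |u − 10| < δ implies |(8u + 8) − 88| < ε.
|(8u + 8) − 88| = |8u - 80| = 8|u − 10|.
Thus it suffices that |u − 10| < ε/8.
Take δ = ε/8. If 0 < |u − 10| < δ then |(8u + 8) − 88| = 8|u − 10| < 8·(ε/8) = ε.

δ = ε/8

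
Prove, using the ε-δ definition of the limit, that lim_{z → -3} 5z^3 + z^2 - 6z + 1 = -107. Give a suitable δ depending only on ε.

Fix ε > 0. We want δ > 0 such that 0 < |z + 3| < δ implies |(5z^3 + z^2 - 6z + 1) + 107| < ε.
(5z^3 + z^2 - 6z + 1) + 107 = 5z^3 + z^2 - 6z + 108 = (z + 3)(5z^2 - 14z + 36).
So |(5z^3 + z^2 - 6z + 1) + 107| = |z + 3|·|5z^2 - 14z + 36|.
Require δ ≤ 2. Then |z + 3| < 2 gives |z| < 5, and by the triangle inequality |5z^2 - 14z + 36| ≤ 5·5^2 + 14·5 + 36 = 231.
Hence |(5z^3 + z^2 - 6z + 1) + 107| ≤ 231|z + 3| < ε provided |z + 3| < ε/231.
Choosing δ = min(2, ε/231) ensures both conditions, hence |(5z^3 + z^2 - 6z + 1) + 107| < ε.

δ = min(2, ε/231)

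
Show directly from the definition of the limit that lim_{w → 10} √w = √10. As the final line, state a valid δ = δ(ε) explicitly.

δ = min(10, √10·ε)

Fix ε > 0. We want δ > 0 such that 0 < |w − 10| < δ implies |√w − √10| < ε.
Rationalise: √w − √10 = (w − 10)/(√w + √10), so |√w − √10| = |w − 10|/(√w + √10).
Restrict δ ≤ 10 so that |w − 10| < 10 forces w > 0, and then √w + √10 > √10.
Hence |√w − √10| < |w − 10|/√10, which is < ε once |w − 10| < √10·ε.
Take δ = min(10, √10·ε). If 0 < |w − 10| < δ then w > 0 and |√w − √10| < |w − 10|/√10 < ε.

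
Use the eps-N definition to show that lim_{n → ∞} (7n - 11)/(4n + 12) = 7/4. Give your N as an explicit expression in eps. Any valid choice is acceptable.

N = 8/eps

Suppose eps > 0. For n ≥ 1, |(7n - 11)/(4n + 12) − (7/4)| = |-128|/(4(4n + 12)) = 128/(4(4n + 12)).
Since 4n + 12 ≥ 4n for n ≥ 1, this is ≤ 128/(4·4n) = 8/n.
So |(7n - 11)/(4n + 12) − (7/4)| < eps whenever n > 8/eps.
Take N = 8/eps. If n > N then |(7n - 11)/(4n + 12) − (7/4)| ≤ 8/n < eps.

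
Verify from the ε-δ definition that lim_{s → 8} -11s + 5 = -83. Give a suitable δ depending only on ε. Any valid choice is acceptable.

Suppose ε > 0. We need δ > 0 so that 0 < |s − 8| < δ implies |(-11s + 5) + 83| < ε.
|(-11s + 5) + 83| = |-11s + 88| = 11|s − 8|.
So 11|s − 8| < ε exactly when |s − 8| < ε/11.
Choosing δ = ε/11 gives |(-11s + 5) + 83| = 11|s − 8| < ε whenever |s − 8| < δ.

δ = ε/11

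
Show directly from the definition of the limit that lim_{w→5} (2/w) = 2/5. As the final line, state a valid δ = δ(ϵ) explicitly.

Suppose ϵ > 0. We seek δ > 0 such that 0 < |w − 5| < δ implies |2/w − (2/5)| < ϵ.
|2/w − (2/5)| = 2·|5 − w|/(5·|w|) = 2|w − 5|/(5|w|).
Require δ ≤ 5/2 so that |w| > 5 − 5/2 = 5/2, hence 5|w| > 25/2.
Then |2/w − (2/5)| < 2|w − 5|/(25/2), which is < ϵ when |w − 5| < (25/4)ϵ.
Take δ = min(5/2, (25/4)ϵ). Then 0 < |w − 5| < δ gives both |w − 5| < 5/2 and |w − 5| < (25/4)ϵ, so |2/w − (2/5)| < ϵ.

δ = min(5/2, (25/4)ϵ)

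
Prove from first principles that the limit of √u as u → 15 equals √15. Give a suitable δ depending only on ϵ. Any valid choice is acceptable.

δ = min(15, √15·ϵ)

Fix ϵ > 0. We want δ > 0 such that 0 < |u − 15| < δ implies |√u − √15| < ϵ.
Rationalise: √u − √15 = (u − 15)/(√u + √15), so |√u − √15| = |u − 15|/(√u + √15).
Restrict δ ≤ 15 so that |u − 15| < 15 forces u > 0, and then √u + √15 > √15.
Hence |√u − √15| < |u − 15|/√15, which is < ϵ once |u − 15| < √15·ϵ.
Take δ = min(15, √15·ϵ). If 0 < |u − 15| < δ then u > 0 and |√u − √15| < |u − 15|/√15 < ϵ.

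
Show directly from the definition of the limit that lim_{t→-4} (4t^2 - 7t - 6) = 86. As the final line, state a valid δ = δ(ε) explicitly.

Let ε > 0. We want δ > 0 such that 0 < |t + 4| < δ implies |(4t^2 - 7t - 6) − 86| < ε.
(4t^2 - 7t - 6) − 86 = 4t^2 - 7t - 92 = (t + 4)(4t - 23).
So |(4t^2 - 7t - 6) − 86| = |t + 4|·|4t - 23|.
Assume first that |t + 4| < 1, so |t| < 5. Then |4t - 23| ≤ 4·5 + 23 = 43.
Hence |(4t^2 - 7t - 6) − 86| ≤ 43|t + 4| < ε provided |t + 4| < ε/43.
Take δ = min(1, ε/43). Then 0 < |t + 4| < δ gives both |t + 4| < 1 and |t + 4| < ε/43, so |(4t^2 - 7t - 6) − 86| < ε.

δ = min(1, ε/43)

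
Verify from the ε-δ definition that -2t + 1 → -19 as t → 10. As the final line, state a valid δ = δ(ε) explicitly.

Let ε > 0 be given. We need δ > 0 so that 0 < |t − 10| < δ implies |(-2t + 1) + 19| < ε.
Since (-2t + 1) + 19 = -2(t − 10), we have |(-2t + 1) + 19| = 2|t − 10|.
Thus it suffices that |t − 10| < ε/2.
Take δ = ε/2. If 0 < |t − 10| < δ then |(-2t + 1) + 19| = 2|t − 10| < 2·(ε/2) = ε.

δ = ε/2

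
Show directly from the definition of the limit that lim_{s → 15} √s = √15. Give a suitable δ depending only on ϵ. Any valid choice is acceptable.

Fix ϵ > 0. We want δ > 0 such that 0 < |s − 15| < δ implies |√s − √15| < ϵ.
Multiplying by the conjugate, |√s − √15| = |s − 15|/(√s + √15).
Restrict δ ≤ 15 so that |s − 15| < 15 forces s > 0, and then √s + √15 > √15.
Hence |√s − √15| < |s − 15|/√15, which is < ϵ once |s − 15| < √15·ϵ.
Take δ = min(15, √15·ϵ). If 0 < |s − 15| < δ then s > 0 and |√s − √15| < |s − 15|/√15 < ϵ.

δ = min(15, √15·ϵ)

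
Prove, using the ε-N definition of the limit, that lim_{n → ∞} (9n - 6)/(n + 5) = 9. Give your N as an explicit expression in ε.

Let ε > 0. For n ≥ 1, |(9n - 6)/(n + 5) − 9| = |-51|/((n + 5)) = 51/((n + 5)).
Since n + 5 ≥ n for n ≥ 1, this is ≤ 51/(n) = 51/n.
So |(9n - 6)/(n + 5) − 9| < ε whenever n > 51/ε.
Take N = 51/ε. If n > N then |(9n - 6)/(n + 5) − 9| ≤ 51/n < ε.

N = 51/ε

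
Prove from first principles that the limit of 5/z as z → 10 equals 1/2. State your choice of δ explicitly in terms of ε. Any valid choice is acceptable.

δ = min(5, 10ε)

Let ε > 0 be given. We seek δ > 0 such that 0 < |z − 10| < δ implies |5/z − (1/2)| < ε.
|5/z − (1/2)| = 5·|10 − z|/(10·|z|) = 5|z − 10|/(10|z|).
Require δ ≤ 5 so that |z| > 10 − 5 = 5, hence 10|z| > 50.
Then |5/z − (1/2)| < 5|z − 10|/50, which is < ε when |z − 10| < 10ε.
Take δ = min(5, 10ε). Then 0 < |z − 10| < δ gives both |z − 10| < 5 and |z − 10| < 10ε, so |5/z − (1/2)| < ε.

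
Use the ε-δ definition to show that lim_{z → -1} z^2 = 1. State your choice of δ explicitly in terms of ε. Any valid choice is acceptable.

δ = min(1, ε/3)

Fix ε > 0. We seek δ > 0 with 0 < |z + 1| < δ ⇒ |z^2 − 1| < ε.
Factor: z^2 − 1 = (z + 1)(z - 1), so |z^2 − 1| = |z + 1|·|z - 1|.
Restrict δ ≤ 1. Then |z + 1| < 1 gives |z| < 2, so by the triangle inequality |z - 1| ≤ 2 + 1 = 3.
Hence |z^2 − 1| ≤ 3|z + 1|, which is < ε once |z + 1| < ε/3.
Take δ = min(1, ε/3). If 0 < |z + 1| < δ then both bounds hold and |z^2 − 1| ≤ 3|z + 1| < 3·(ε/3) = ε.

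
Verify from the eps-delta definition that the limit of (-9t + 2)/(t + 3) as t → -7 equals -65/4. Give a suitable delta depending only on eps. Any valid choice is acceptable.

Let eps > 0 be given. We want delta > 0 with 0 < |t + 7| < delta ⇒ |(-9t + 2)/(t + 3) + 65/4| < eps.
Combining over a common denominator, (-9t + 2)/(t + 3) + 65/4 = [(-9t + 2)·(-4) − 65·(t + 3)] / [(-4)·(t + 3)] = -29(t + 7) / ((-4)(t + 3)).
So |(-9t + 2)/(t + 3) + 65/4| = 29|t + 7| / (4·|t + 3|).
Require delta ≤ 2, so |t + 3| ≥ |-4| − |t + 7| > 4 − 2 = 2.
Hence |(-9t + 2)/(t + 3) + 65/4| < 29|t + 7|/(4·2) = (29/8)|t + 7|, which is < eps once |t + 7| < (8/29)eps.
Take delta = min(2, (8/29)eps). Then 0 < |t + 7| < delta forces both bounds, so |(-9t + 2)/(t + 3) + 65/4| < eps.

delta = min(2, (8/29)eps)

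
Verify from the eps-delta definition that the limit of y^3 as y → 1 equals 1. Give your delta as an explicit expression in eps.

Let eps > 0 be given. We seek delta > 0 with 0 < |y − 1| < delta ⇒ |y^3 − 1| < eps.
Factor: y^3 − 1 = (y − 1)(y^2 + y + 1), so |y^3 − 1| = |y − 1|·|y^2 + y + 1|.
Impose delta ≤ 1 so that |y| < 2; then |y^2 + y + 1| ≤ 7.
Hence |y^3 − 1| ≤ 7|y − 1|, which is < eps once |y − 1| < eps/7.
Take delta = min(1, eps/7). If 0 < |y − 1| < delta then both bounds hold and |y^3 − 1| ≤ 7|y − 1| < 7·(eps/7) = eps.

delta = min(1, eps/7)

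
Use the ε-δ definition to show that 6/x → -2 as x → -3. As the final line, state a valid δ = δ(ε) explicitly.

δ = min(3/2, (3/4)ε)

Suppose ε > 0. We seek δ > 0 such that 0 < |x + 3| < δ implies |6/x + 2| < ε.
|6/x + 2| = 6·|-3 − x|/(3·|x|) = 6|x + 3|/(3|x|).
Require δ ≤ 3/2 so that |x| > 3 − 3/2 = 3/2, hence 3|x| > 9/2.
Then |6/x + 2| < 6|x + 3|/(9/2), which is < ε when |x + 3| < (3/4)ε.
Take δ = min(3/2, (3/4)ε). Then 0 < |x + 3| < δ gives both |x + 3| < 3/2 and |x + 3| < (3/4)ε, so |6/x + 2| < ε.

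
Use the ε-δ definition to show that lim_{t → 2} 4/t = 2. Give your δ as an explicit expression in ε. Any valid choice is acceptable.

δ = min(1, (1/2)ε)

Let ε > 0 be given. We seek δ > 0 such that 0 < |t − 2| < δ implies |4/t − 2| < ε.
|4/t − 2| = 4·|2 − t|/(2·|t|) = 4|t − 2|/(2|t|).
Require δ ≤ 1 so that |t| > 2 − 1 = 1, hence 2|t| > 2.
Then |4/t − 2| < 4|t − 2|/2, which is < ε when |t − 2| < (1/2)ε.
Take δ = min(1, (1/2)ε). Then 0 < |t − 2| < δ gives both |t − 2| < 1 and |t − 2| < (1/2)ε, so |4/t − 2| < ε.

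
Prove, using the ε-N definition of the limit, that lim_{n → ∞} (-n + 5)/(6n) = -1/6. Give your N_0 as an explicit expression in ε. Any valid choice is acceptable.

N_0 = (5/6)/ε

Let ε > 0. For n ≥ 1, |(-n + 5)/(6n) + 1/6| = |30|/(6(6n)) = 30/(6(6n)).
Since 6n ≥ 6n for n ≥ 1, this is ≤ 30/(6·6n) = (5/6)/n.
So |(-n + 5)/(6n) + 1/6| < ε whenever n > (5/6)/ε.
Take N_0 = (5/6)/ε. If n > N_0 then |(-n + 5)/(6n) + 1/6| ≤ (5/6)/n < ε.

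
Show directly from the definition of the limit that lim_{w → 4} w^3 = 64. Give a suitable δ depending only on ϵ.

δ = min(1, ϵ/61)

Let ϵ > 0. We seek δ > 0 with 0 < |w − 4| < δ ⇒ |w^3 − 64| < ϵ.
Factor: w^3 − 64 = (w − 4)(w^2 + 4w + 16), so |w^3 − 64| = |w − 4|·|w^2 + 4w + 16|.
Impose δ ≤ 1 so that |w| < 5; then |w^2 + 4w + 16| ≤ 61.
Hence |w^3 − 64| ≤ 61|w − 4|, which is < ϵ once |w − 4| < ϵ/61.
Take δ = min(1, ϵ/61). If 0 < |w − 4| < δ then both bounds hold and |w^3 − 64| ≤ 61|w − 4| < 61·(ϵ/61) = ϵ.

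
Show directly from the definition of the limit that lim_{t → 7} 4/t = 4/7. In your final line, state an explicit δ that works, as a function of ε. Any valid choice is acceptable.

δ = min(7/2, (49/8)ε)

Suppose ε > 0. We seek δ > 0 such that 0 < |t − 7| < δ implies |4/t − (4/7)| < ε.
|4/t − (4/7)| = 4·|7 − t|/(7·|t|) = 4|t − 7|/(7|t|).
Require δ ≤ 7/2 so that |t| > 7 − 7/2 = 7/2, hence 7|t| > 49/2.
Then |4/t − (4/7)| < 4|t − 7|/(49/2), which is < ε when |t − 7| < (49/8)ε.
Take δ = min(7/2, (49/8)ε). Then 0 < |t − 7| < δ gives both |t − 7| < 7/2 and |t − 7| < (49/8)ε, so |4/t − (4/7)| < ε.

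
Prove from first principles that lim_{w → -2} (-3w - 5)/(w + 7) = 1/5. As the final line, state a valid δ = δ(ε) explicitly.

Let ε > 0. We want δ > 0 with 0 < |w + 2| < δ ⇒ |(-3w - 5)/(w + 7) − (1/5)| < ε.
Combining over a common denominator, (-3w - 5)/(w + 7) − (1/5) = [(-3w - 5)·5 − 1·(w + 7)] / [5·(w + 7)] = -16(w + 2) / (5(w + 7)).
So |(-3w - 5)/(w + 7) − (1/5)| = 16|w + 2| / (5·|w + 7|).
Restrict δ ≤ 5/2. Then |w + 2| < 5/2 gives |w + 7| = |(w + 2) + 5| ≥ 5 − 5/2 = 5/2.
Hence |(-3w - 5)/(w + 7) − (1/5)| < 16|w + 2|/(5·(5/2)) = (32/25)|w + 2|, which is < ε once |w + 2| < (25/32)ε.
Take δ = min(5/2, (25/32)ε). Then 0 < |w + 2| < δ forces both bounds, so |(-3w - 5)/(w + 7) − (1/5)| < ε.

δ = min(5/2, (25/32)ε)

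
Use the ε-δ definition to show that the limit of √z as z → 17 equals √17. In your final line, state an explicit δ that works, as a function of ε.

Let ε > 0 be given. We want δ > 0 such that 0 < |z − 17| < δ implies |√z − √17| < ε.
Multiplying by the conjugate, |√z − √17| = |z − 17|/(√z + √17).
Restrict δ ≤ 17 so that |z − 17| < 17 forces z > 0, and then √z + √17 > √17.
Hence |√z − √17| < |z − 17|/√17, which is < ε once |z − 17| < √17·ε.
Take δ = min(17, √17·ε). If 0 < |z − 17| < δ then z > 0 and |√z − √17| < |z − 17|/√17 < ε.

δ = min(17, √17·ε)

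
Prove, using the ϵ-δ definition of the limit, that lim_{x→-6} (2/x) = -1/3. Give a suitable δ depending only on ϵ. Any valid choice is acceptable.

δ = min(3, 9ϵ)

Let ϵ > 0 be given. We seek δ > 0 such that 0 < |x + 6| < δ implies |2/x + 1/3| < ϵ.
|2/x + 1/3| = 2·|-6 − x|/(6·|x|) = 2|x + 6|/(6|x|).
Restrict δ ≤ 3. Then |x + 6| < 3 gives |x| > 3, so 6|x| > 18.
Then |2/x + 1/3| < 2|x + 6|/18, which is < ϵ when |x + 6| < 9ϵ.
Take δ = min(3, 9ϵ). Then 0 < |x + 6| < δ gives both |x + 6| < 3 and |x + 6| < 9ϵ, so |2/x + 1/3| < ϵ.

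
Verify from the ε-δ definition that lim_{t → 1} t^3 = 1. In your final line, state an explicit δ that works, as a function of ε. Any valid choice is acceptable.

δ = min(2, ε/13)

Let ε > 0 be given. We seek δ > 0 with 0 < |t − 1| < δ ⇒ |t^3 − 1| < ε.
Factor: t^3 − 1 = (t − 1)(t^2 + t + 1), so |t^3 − 1| = |t − 1|·|t^2 + t + 1|.
Restrict δ ≤ 2. Then |t − 1| < 2 gives |t| < 3, so by the triangle inequality |t^2 + t + 1| ≤ 3^2 + 3 + 1 = 13.
Hence |t^3 − 1| ≤ 13|t − 1|, which is < ε once |t − 1| < ε/13.
Take δ = min(2, ε/13). If 0 < |t − 1| < δ then both bounds hold and |t^3 − 1| ≤ 13|t − 1| < 13·(ε/13) = ε.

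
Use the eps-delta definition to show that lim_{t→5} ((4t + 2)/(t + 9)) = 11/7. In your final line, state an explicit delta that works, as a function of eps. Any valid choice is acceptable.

Let eps > 0. We want delta > 0 with 0 < |t − 5| < delta ⇒ |(4t + 2)/(t + 9) − (11/7)| < eps.
Combining over a common denominator, (4t + 2)/(t + 9) − (11/7) = [(4t + 2)·14 − 22·(t + 9)] / [14·(t + 9)] = 34(t − 5) / (14(t + 9)).
So |(4t + 2)/(t + 9) − (11/7)| = 34|t − 5| / (14·|t + 9|).
Restrict delta ≤ 7. Then |t − 5| < 7 gives |t + 9| = |(t − 5) + 14| ≥ 14 − 7 = 7.
Hence |(4t + 2)/(t + 9) − (11/7)| < 34|t − 5|/(14·7) = (17/49)|t − 5|, which is < eps once |t − 5| < (49/17)eps.
Take delta = min(7, (49/17)eps). Then 0 < |t − 5| < delta forces both bounds, so |(4t + 2)/(t + 9) − (11/7)| < eps.

delta = min(7, (49/17)eps)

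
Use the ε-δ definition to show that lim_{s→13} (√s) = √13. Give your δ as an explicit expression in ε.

δ = min(13, √13·ε)

Let ε > 0 be given. We want δ > 0 such that 0 < |s − 13| < δ implies |√s − √13| < ε.
Multiplying by the conjugate, |√s − √13| = |s − 13|/(√s + √13).
Restrict δ ≤ 13 so that |s − 13| < 13 forces s > 0, and then √s + √13 > √13.
Hence |√s − √13| < |s − 13|/√13, which is < ε once |s − 13| < √13·ε.
Take δ = min(13, √13·ε). If 0 < |s − 13| < δ then s > 0 and |√s − √13| < |s − 13|/√13 < ε.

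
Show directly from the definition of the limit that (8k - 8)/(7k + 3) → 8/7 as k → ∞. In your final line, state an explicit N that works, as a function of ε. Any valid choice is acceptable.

N = (80/49)/ε

Fix ε > 0. For k ≥ 1, |(8k - 8)/(7k + 3) − (8/7)| = |-80|/(7(7k + 3)) = 80/(7(7k + 3)).
Since 7k + 3 ≥ 7k for k ≥ 1, this is ≤ 80/(7·7k) = (80/49)/k.
So |(8k - 8)/(7k + 3) − (8/7)| < ε whenever k > (80/49)/ε.
Take N = (80/49)/ε. If k > N then |(8k - 8)/(7k + 3) − (8/7)| ≤ (80/49)/k < ε.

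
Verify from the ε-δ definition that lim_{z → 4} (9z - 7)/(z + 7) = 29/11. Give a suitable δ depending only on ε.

Let ε > 0. We want δ > 0 with 0 < |z − 4| < δ ⇒ |(9z - 7)/(z + 7) − (29/11)| < ε.
Combining over a common denominator, (9z - 7)/(z + 7) − (29/11) = [(9z - 7)·11 − 29·(z + 7)] / [11·(z + 7)] = 70(z − 4) / (11(z + 7)).
So |(9z - 7)/(z + 7) − (29/11)| = 70|z − 4| / (11·|z + 7|).
Restrict δ ≤ 11/2. Then |z − 4| < 11/2 gives |z + 7| = |(z − 4) + 11| ≥ 11 − 11/2 = 11/2.
Hence |(9z - 7)/(z + 7) − (29/11)| < 70|z − 4|/(11·(11/2)) = (140/121)|z − 4|, which is < ε once |z − 4| < (121/140)ε.
Take δ = min(11/2, (121/140)ε). Then 0 < |z − 4| < δ forces both bounds, so |(9z - 7)/(z + 7) − (29/11)| < ε.

δ = min(11/2, (121/140)ε)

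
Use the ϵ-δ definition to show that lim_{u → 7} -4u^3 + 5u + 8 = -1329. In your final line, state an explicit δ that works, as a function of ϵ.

Suppose ϵ > 0. We want δ > 0 such that 0 < |u − 7| < δ implies |(-4u^3 + 5u + 8) + 1329| < ϵ.
(-4u^3 + 5u + 8) + 1329 = -4u^3 + 5u + 1337 = (u − 7)(-4u^2 - 28u - 191).
So |(-4u^3 + 5u + 8) + 1329| = |u − 7|·|-4u^2 - 28u - 191|.
Assume first that |u − 7| < 2, so |u| < 9. Then |-4u^2 - 28u - 191| ≤ 4·9^2 + 28·9 + 191 = 767.
Hence |(-4u^3 + 5u + 8) + 1329| ≤ 767|u − 7| < ϵ provided |u − 7| < ϵ/767.
Take δ = min(2, ϵ/767). Then 0 < |u − 7| < δ gives both |u − 7| < 2 and |u − 7| < ϵ/767, so |(-4u^3 + 5u + 8) + 1329| < ϵ.

δ = min(2, ϵ/767)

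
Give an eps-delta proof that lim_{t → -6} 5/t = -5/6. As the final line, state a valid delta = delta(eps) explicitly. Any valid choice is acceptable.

Suppose eps > 0. We seek delta > 0 such that 0 < |t + 6| < delta implies |5/t + 5/6| < eps.
|5/t + 5/6| = 5·|-6 − t|/(6·|t|) = 5|t + 6|/(6|t|).
Restrict delta ≤ 3. Then |t + 6| < 3 gives |t| > 3, so 6|t| > 18.
Then |5/t + 5/6| < 5|t + 6|/18, which is < eps when |t + 6| < (18/5)eps.
Take delta = min(3, (18/5)eps). Then 0 < |t + 6| < delta gives both |t + 6| < 3 and |t + 6| < (18/5)eps, so |5/t + 5/6| < eps.

delta = min(3, (18/5)eps)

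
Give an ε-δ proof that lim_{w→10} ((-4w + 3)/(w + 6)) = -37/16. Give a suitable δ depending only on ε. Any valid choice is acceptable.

Let ε > 0 be given. We want δ > 0 with 0 < |w − 10| < δ ⇒ |(-4w + 3)/(w + 6) + 37/16| < ε.
Combining over a common denominator, (-4w + 3)/(w + 6) + 37/16 = [(-4w + 3)·16 − (-37)·(w + 6)] / [16·(w + 6)] = -27(w − 10) / (16(w + 6)).
So |(-4w + 3)/(w + 6) + 37/16| = 27|w − 10| / (16·|w + 6|).
Restrict δ ≤ 8. Then |w − 10| < 8 gives |w + 6| = |(w − 10) + 16| ≥ 16 − 8 = 8.
Hence |(-4w + 3)/(w + 6) + 37/16| < 27|w − 10|/(16·8) = (27/128)|w − 10|, which is < ε once |w − 10| < (128/27)ε.
Take δ = min(8, (128/27)ε). Then 0 < |w − 10| < δ forces both bounds, so |(-4w + 3)/(w + 6) + 37/16| < ε.

δ = min(8, (128/27)ε)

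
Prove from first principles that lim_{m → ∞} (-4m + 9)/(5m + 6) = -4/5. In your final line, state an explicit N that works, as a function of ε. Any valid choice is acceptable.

N = (69/25)/ε

Let ε > 0. For m ≥ 1, |(-4m + 9)/(5m + 6) + 4/5| = |69|/(5(5m + 6)) = 69/(5(5m + 6)).
Since 5m + 6 ≥ 5m for m ≥ 1, this is ≤ 69/(5·5m) = (69/25)/m.
So |(-4m + 9)/(5m + 6) + 4/5| < ε whenever m > (69/25)/ε.
Take N = (69/25)/ε. If m > N then |(-4m + 9)/(5m + 6) + 4/5| ≤ (69/25)/m < ε.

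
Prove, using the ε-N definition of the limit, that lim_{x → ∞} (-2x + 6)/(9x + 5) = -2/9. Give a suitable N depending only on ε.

Let ε > 0. We seek N > 0 such that x > N implies |(-2x + 6)/(9x + 5) + 2/9| < ε.
(-2x + 6)/(9x + 5) + 2/9 = (9(-2x + 6) − (-2)(9x + 5)) / (9(9x + 5)) = 64/(9(9x + 5)).
For x > 0 we have 9x + 5 > 9x, so |(-2x + 6)/(9x + 5) + 2/9| = 64/(9(9x + 5)) < 64/(9·9x) = (64/81)/x.
Thus |(-2x + 6)/(9x + 5) + 2/9| < ε whenever x > (64/81)/ε.
Take N = (64/81)/ε. If x > N then |(-2x + 6)/(9x + 5) + 2/9| < (64/81)/x < ε.

N = (64/81)/ε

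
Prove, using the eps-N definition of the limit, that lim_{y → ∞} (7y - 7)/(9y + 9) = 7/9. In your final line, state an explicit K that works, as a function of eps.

Let eps > 0 be given. We seek K > 0 such that y > K implies |(7y - 7)/(9y + 9) − (7/9)| < eps.
(7y - 7)/(9y + 9) − (7/9) = (9(7y - 7) − 7(9y + 9)) / (9(9y + 9)) = -126/(9(9y + 9)).
For y > 0 we have 9y + 9 > 9y, so |(7y - 7)/(9y + 9) − (7/9)| = 126/(9(9y + 9)) < 126/(9·9y) = (14/9)/y.
Thus |(7y - 7)/(9y + 9) − (7/9)| < eps whenever y > (14/9)/eps.
Take K = (14/9)/eps. If y > K then |(7y - 7)/(9y + 9) − (7/9)| < (14/9)/y < eps.

K = (14/9)/eps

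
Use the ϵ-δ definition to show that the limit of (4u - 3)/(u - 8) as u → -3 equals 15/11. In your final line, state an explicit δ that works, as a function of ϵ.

Let ϵ > 0 be given. We want δ > 0 with 0 < |u + 3| < δ ⇒ |(4u - 3)/(u - 8) − (15/11)| < ϵ.
Combining over a common denominator, (4u - 3)/(u - 8) − (15/11) = [(4u - 3)·(-11) − (-15)·(u - 8)] / [(-11)·(u - 8)] = -29(u + 3) / ((-11)(u - 8)).
So |(4u - 3)/(u - 8) − (15/11)| = 29|u + 3| / (11·|u − 8|).
Restrict δ ≤ 11/2. Then |u + 3| < 11/2 gives |u − 8| = |(u + 3) + (-11)| ≥ 11 − 11/2 = 11/2.
Hence |(4u - 3)/(u - 8) − (15/11)| < 29|u + 3|/(11·(11/2)) = (58/121)|u + 3|, which is < ϵ once |u + 3| < (121/58)ϵ.
Take δ = min(11/2, (121/58)ϵ). Then 0 < |u + 3| < δ forces both bounds, so |(4u - 3)/(u - 8) − (15/11)| < ϵ.

δ = min(11/2, (121/58)ϵ)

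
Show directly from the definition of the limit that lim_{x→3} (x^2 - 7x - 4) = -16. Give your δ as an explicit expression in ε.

Let ε > 0 be given. We want δ > 0 such that 0 < |x − 3| < δ implies |(x^2 - 7x - 4) + 16| < ε.
(x^2 - 7x - 4) + 16 = x^2 - 7x + 12 = (x − 3)(x - 4).
So |(x^2 - 7x - 4) + 16| = |x − 3|·|x - 4|.
Require δ ≤ 1. Then |x − 3| < 1 gives |x| < 4, and by the triangle inequality |x - 4| ≤ 4 + 4 = 8.
Hence |(x^2 - 7x - 4) + 16| ≤ 8|x − 3| < ε provided |x − 3| < ε/8.
Choosing δ = min(1, ε/8) ensures both conditions, hence |(x^2 - 7x - 4) + 16| < ε.

δ = min(1, ε/8)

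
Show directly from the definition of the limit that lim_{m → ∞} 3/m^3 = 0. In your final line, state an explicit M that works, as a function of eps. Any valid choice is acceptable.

M = (3/eps)^{1/3}

Fix eps > 0. For m ≥ 1, |3/m^3 − 0| = 3/m^3.
3/m^3 < eps ⇔ m^3 > 3/eps ⇔ m > (3/eps)^{1/3}.
Take M = (3/eps)^{1/3}. Then m > M implies 3/m^3 < eps.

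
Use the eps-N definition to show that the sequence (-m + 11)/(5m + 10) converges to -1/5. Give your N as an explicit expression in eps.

N = (13/5)/eps

Suppose eps > 0. For m ≥ 1, |(-m + 11)/(5m + 10) + 1/5| = |65|/(5(5m + 10)) = 65/(5(5m + 10)).
Since 5m + 10 ≥ 5m for m ≥ 1, this is ≤ 65/(5·5m) = (13/5)/m.
So |(-m + 11)/(5m + 10) + 1/5| < eps whenever m > (13/5)/eps.
Take N = (13/5)/eps. If m > N then |(-m + 11)/(5m + 10) + 1/5| ≤ (13/5)/m < eps.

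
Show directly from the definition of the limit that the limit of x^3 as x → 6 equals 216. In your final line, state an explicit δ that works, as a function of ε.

δ = min(1, ε/127)

Fix ε > 0. We seek δ > 0 with 0 < |x − 6| < δ ⇒ |x^3 − 216| < ε.
Factor: x^3 − 216 = (x − 6)(x^2 + 6x + 36), so |x^3 − 216| = |x − 6|·|x^2 + 6x + 36|.
Impose δ ≤ 1 so that |x| < 7; then |x^2 + 6x + 36| ≤ 127.
Hence |x^3 − 216| ≤ 127|x − 6|, which is < ε once |x − 6| < ε/127.
Take δ = min(1, ε/127). If 0 < |x − 6| < δ then both bounds hold and |x^3 − 216| ≤ 127|x − 6| < 127·(ε/127) = ε.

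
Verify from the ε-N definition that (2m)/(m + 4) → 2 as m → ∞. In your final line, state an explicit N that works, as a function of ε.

Let ε > 0 be given. For m ≥ 1, |(2m)/(m + 4) − 2| = |-8|/((m + 4)) = 8/((m + 4)).
Since m + 4 ≥ m for m ≥ 1, this is ≤ 8/(m) = 8/m.
So |(2m)/(m + 4) − 2| < ε whenever m > 8/ε.
Take N = 8/ε. If m > N then |(2m)/(m + 4) − 2| ≤ 8/m < ε.

N = 8/ε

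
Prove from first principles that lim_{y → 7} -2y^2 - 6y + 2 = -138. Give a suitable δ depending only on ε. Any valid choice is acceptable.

δ = min(1, ε/36)

Let ε > 0 be given. We want δ > 0 such that 0 < |y − 7| < δ implies |(-2y^2 - 6y + 2) + 138| < ε.
(-2y^2 - 6y + 2) + 138 = -2y^2 - 6y + 140 = (y − 7)(-2y - 20).
So |(-2y^2 - 6y + 2) + 138| = |y − 7|·|-2y - 20|.
Assume first that |y − 7| < 1, so |y| < 8. Then |-2y - 20| ≤ 2·8 + 20 = 36.
Hence |(-2y^2 - 6y + 2) + 138| ≤ 36|y − 7| < ε provided |y − 7| < ε/36.
Choosing δ = min(1, ε/36) ensures both conditions, hence |(-2y^2 - 6y + 2) + 138| < ε.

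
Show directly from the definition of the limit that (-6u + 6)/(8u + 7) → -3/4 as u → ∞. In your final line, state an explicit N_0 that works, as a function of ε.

N_0 = (45/32)/ε

Suppose ε > 0. We seek N_0 > 0 such that u > N_0 implies |(-6u + 6)/(8u + 7) + 3/4| < ε.
(-6u + 6)/(8u + 7) + 3/4 = (8(-6u + 6) − (-6)(8u + 7)) / (8(8u + 7)) = 90/(8(8u + 7)).
For u > 0 we have 8u + 7 > 8u, so |(-6u + 6)/(8u + 7) + 3/4| = 90/(8(8u + 7)) < 90/(8·8u) = (45/32)/u.
Thus |(-6u + 6)/(8u + 7) + 3/4| < ε whenever u > (45/32)/ε.
Take N_0 = (45/32)/ε. If u > N_0 then |(-6u + 6)/(8u + 7) + 3/4| < (45/32)/u < ε.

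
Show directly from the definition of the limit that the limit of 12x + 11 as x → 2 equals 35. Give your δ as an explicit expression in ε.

Suppose ε > 0. We need δ > 0 so that 0 < |x − 2| < δ implies |(12x + 11) − 35| < ε.
|(12x + 11) − 35| = |12x - 24| = 12|x − 2|.
So 12|x − 2| < ε exactly when |x − 2| < ε/12.
Take δ = ε/12. If 0 < |x − 2| < δ then |(12x + 11) − 35| = 12|x − 2| < 12·(ε/12) = ε.

δ = ε/12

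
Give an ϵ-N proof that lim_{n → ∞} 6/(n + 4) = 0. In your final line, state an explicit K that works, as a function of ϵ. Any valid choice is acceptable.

K = 6/ϵ

Fix ϵ > 0. For n ≥ 1, |6/(n + 4) − 0| = 6/(n + 4) ≤ 6/n.
We need 6/n < ϵ, i.e. n > 6/ϵ.
Take K = 6/ϵ. If n > K then |6/(n + 4)| ≤ 6/n < ϵ.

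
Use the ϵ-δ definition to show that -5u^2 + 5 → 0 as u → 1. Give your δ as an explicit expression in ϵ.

δ = min(1, ϵ/15)

Suppose ϵ > 0. We want δ > 0 such that 0 < |u − 1| < δ implies |(-5u^2 + 5)| < ϵ.
(-5u^2 + 5) = -5u^2 + 5 = (u − 1)(-5u - 5).
So |(-5u^2 + 5)| = |u − 1|·|-5u - 5|.
Assume first that |u − 1| < 1, so |u| < 2. Then |-5u - 5| ≤ 5·2 + 5 = 15.
Hence |(-5u^2 + 5)| ≤ 15|u − 1| < ϵ provided |u − 1| < ϵ/15.
Take δ = min(1, ϵ/15). Then 0 < |u − 1| < δ gives both |u − 1| < 1 and |u − 1| < ϵ/15, so |(-5u^2 + 5)| < ϵ.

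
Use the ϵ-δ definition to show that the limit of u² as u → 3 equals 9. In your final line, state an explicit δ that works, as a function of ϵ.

δ = min(1, ϵ/7)

Let ϵ > 0. We seek δ > 0 with 0 < |u − 3| < δ ⇒ |u² − 9| < ϵ.
Factor: u² − 9 = (u − 3)(u + 3), so |u² − 9| = |u − 3|·|u + 3|.
Restrict δ ≤ 1. Then |u − 3| < 1 gives |u| < 4, so by the triangle inequality |u + 3| ≤ 4 + 3 = 7.
Hence |u² − 9| ≤ 7|u − 3|, which is < ϵ once |u − 3| < ϵ/7.
Take δ = min(1, ϵ/7). If 0 < |u − 3| < δ then both bounds hold and |u² − 9| ≤ 7|u − 3| < 7·(ϵ/7) = ϵ.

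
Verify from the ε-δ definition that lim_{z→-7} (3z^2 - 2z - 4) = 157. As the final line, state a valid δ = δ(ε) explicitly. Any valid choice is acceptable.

Let ε > 0. We want δ > 0 such that 0 < |z + 7| < δ implies |(3z^2 - 2z - 4) − 157| < ε.
(3z^2 - 2z - 4) − 157 = 3z^2 - 2z - 161 = (z + 7)(3z - 23).
So |(3z^2 - 2z - 4) − 157| = |z + 7|·|3z - 23|.
Assume first that |z + 7| < 1, so |z| < 8. Then |3z - 23| ≤ 3·8 + 23 = 47.
Hence |(3z^2 - 2z - 4) − 157| ≤ 47|z + 7| < ε provided |z + 7| < ε/47.
Choosing δ = min(1, ε/47) ensures both conditions, hence |(3z^2 - 2z - 4) − 157| < ε.

δ = min(1, ε/47)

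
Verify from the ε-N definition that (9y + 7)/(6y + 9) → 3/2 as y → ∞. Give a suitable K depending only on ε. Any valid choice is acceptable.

Let ε > 0 be given. We seek K > 0 such that y > K implies |(9y + 7)/(6y + 9) − (3/2)| < ε.
(9y + 7)/(6y + 9) − (3/2) = (6(9y + 7) − 9(6y + 9)) / (6(6y + 9)) = -39/(6(6y + 9)).
For y > 0 we have 6y + 9 > 6y, so |(9y + 7)/(6y + 9) − (3/2)| = 39/(6(6y + 9)) < 39/(6·6y) = (13/12)/y.
Thus |(9y + 7)/(6y + 9) − (3/2)| < ε whenever y > (13/12)/ε.
Take K = (13/12)/ε. If y > K then |(9y + 7)/(6y + 9) − (3/2)| < (13/12)/y < ε.

K = (13/12)/ε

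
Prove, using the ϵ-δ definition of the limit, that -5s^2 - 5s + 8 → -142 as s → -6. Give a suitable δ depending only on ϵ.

Suppose ϵ > 0. We want δ > 0 such that 0 < |s + 6| < δ implies |(-5s^2 - 5s + 8) + 142| < ϵ.
(-5s^2 - 5s + 8) + 142 = -5s^2 - 5s + 150 = (s + 6)(-5s + 25).
So |(-5s^2 - 5s + 8) + 142| = |s + 6|·|-5s + 25|.
Require δ ≤ 1. Then |s + 6| < 1 gives |s| < 7, and by the triangle inequality |-5s + 25| ≤ 5·7 + 25 = 60.
Hence |(-5s^2 - 5s + 8) + 142| ≤ 60|s + 6| < ϵ provided |s + 6| < ϵ/60.
Take δ = min(1, ϵ/60). Then 0 < |s + 6| < δ gives both |s + 6| < 1 and |s + 6| < ϵ/60, so |(-5s^2 - 5s + 8) + 142| < ϵ.

δ = min(1, ϵ/60)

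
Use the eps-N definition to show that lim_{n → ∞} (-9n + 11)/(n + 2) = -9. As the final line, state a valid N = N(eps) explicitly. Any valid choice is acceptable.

N = 29/eps

Suppose eps > 0. For n ≥ 1, |(-9n + 11)/(n + 2) + 9| = |29|/((n + 2)) = 29/((n + 2)).
Since n + 2 ≥ n for n ≥ 1, this is ≤ 29/(n) = 29/n.
So |(-9n + 11)/(n + 2) + 9| < eps whenever n > 29/eps.
Take N = 29/eps. If n > N then |(-9n + 11)/(n + 2) + 9| ≤ 29/n < eps.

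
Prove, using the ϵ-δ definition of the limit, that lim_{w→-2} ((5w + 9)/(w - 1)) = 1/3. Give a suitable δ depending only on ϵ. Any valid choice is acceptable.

Let ϵ > 0 be given. We want δ > 0 with 0 < |w + 2| < δ ⇒ |(5w + 9)/(w - 1) − (1/3)| < ϵ.
Combining over a common denominator, (5w + 9)/(w - 1) − (1/3) = [(5w + 9)·(-3) − (-1)·(w - 1)] / [(-3)·(w - 1)] = -14(w + 2) / ((-3)(w - 1)).
So |(5w + 9)/(w - 1) − (1/3)| = 14|w + 2| / (3·|w − 1|).
Restrict δ ≤ 3/2. Then |w + 2| < 3/2 gives |w − 1| = |(w + 2) + (-3)| ≥ 3 − 3/2 = 3/2.
Hence |(5w + 9)/(w - 1) − (1/3)| < 14|w + 2|/(3·(3/2)) = (28/9)|w + 2|, which is < ϵ once |w + 2| < (9/28)ϵ.
Take δ = min(3/2, (9/28)ϵ). Then 0 < |w + 2| < δ forces both bounds, so |(5w + 9)/(w - 1) − (1/3)| < ϵ.

δ = min(3/2, (9/28)ϵ)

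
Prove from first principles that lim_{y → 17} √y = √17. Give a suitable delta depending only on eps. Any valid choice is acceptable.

delta = min(17, √17·eps)

Suppose eps > 0. We want delta > 0 such that 0 < |y − 17| < delta implies |√y − √17| < eps.
Multiplying by the conjugate, |√y − √17| = |y − 17|/(√y + √17).
Restrict delta ≤ 17 so that |y − 17| < 17 forces y > 0, and then √y + √17 > √17.
Hence |√y − √17| < |y − 17|/√17, which is < eps once |y − 17| < √17·eps.
Take delta = min(17, √17·eps). If 0 < |y − 17| < delta then y > 0 and |√y − √17| < |y − 17|/√17 < eps.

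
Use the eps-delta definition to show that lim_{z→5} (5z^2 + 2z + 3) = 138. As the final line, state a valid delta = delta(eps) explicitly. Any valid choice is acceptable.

delta = min(1, eps/57)

Let eps > 0. We want delta > 0 such that 0 < |z − 5| < delta implies |(5z^2 + 2z + 3) − 138| < eps.
(5z^2 + 2z + 3) − 138 = 5z^2 + 2z - 135 = (z − 5)(5z + 27).
So |(5z^2 + 2z + 3) − 138| = |z − 5|·|5z + 27|.
Require delta ≤ 1. Then |z − 5| < 1 gives |z| < 6, and by the triangle inequality |5z + 27| ≤ 5·6 + 27 = 57.
Hence |(5z^2 + 2z + 3) − 138| ≤ 57|z − 5| < eps provided |z − 5| < eps/57.
Choosing delta = min(1, eps/57) ensures both conditions, hence |(5z^2 + 2z + 3) − 138| < eps.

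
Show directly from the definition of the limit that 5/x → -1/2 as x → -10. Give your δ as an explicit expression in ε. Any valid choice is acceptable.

δ = min(5, 10ε)

Let ε > 0. We seek δ > 0 such that 0 < |x + 10| < δ implies |5/x + 1/2| < ε.
|5/x + 1/2| = 5·|-10 − x|/(10·|x|) = 5|x + 10|/(10|x|).
Require δ ≤ 5 so that |x| > 10 − 5 = 5, hence 10|x| > 50.
Then |5/x + 1/2| < 5|x + 10|/50, which is < ε when |x + 10| < 10ε.
Take δ = min(5, 10ε). Then 0 < |x + 10| < δ gives both |x + 10| < 5 and |x + 10| < 10ε, so |5/x + 1/2| < ε.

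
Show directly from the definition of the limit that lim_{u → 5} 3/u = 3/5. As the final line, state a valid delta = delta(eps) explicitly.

delta = min(5/2, (25/6)eps)

Fix eps > 0. We seek delta > 0 such that 0 < |u − 5| < delta implies |3/u − (3/5)| < eps.
|3/u − (3/5)| = 3·|5 − u|/(5·|u|) = 3|u − 5|/(5|u|).
Require delta ≤ 5/2 so that |u| > 5 − 5/2 = 5/2, hence 5|u| > 25/2.
Then |3/u − (3/5)| < 3|u − 5|/(25/2), which is < eps when |u − 5| < (25/6)eps.
Take delta = min(5/2, (25/6)eps). Then 0 < |u − 5| < delta gives both |u − 5| < 5/2 and |u − 5| < (25/6)eps, so |3/u − (3/5)| < eps.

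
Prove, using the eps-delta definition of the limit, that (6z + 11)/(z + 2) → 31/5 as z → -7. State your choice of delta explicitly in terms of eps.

Fix eps > 0. We want delta > 0 with 0 < |z + 7| < delta ⇒ |(6z + 11)/(z + 2) − (31/5)| < eps.
Combining over a common denominator, (6z + 11)/(z + 2) − (31/5) = [(6z + 11)·(-5) − (-31)·(z + 2)] / [(-5)·(z + 2)] = 1(z + 7) / ((-5)(z + 2)).
So |(6z + 11)/(z + 2) − (31/5)| = |z + 7| / (5·|z + 2|).
Require delta ≤ 5/2, so |z + 2| ≥ |-5| − |z + 7| > 5 − 5/2 = 5/2.
Hence |(6z + 11)/(z + 2) − (31/5)| < |z + 7|/(5·(5/2)) = (2/25)|z + 7|, which is < eps once |z + 7| < (25/2)eps.
Take delta = min(5/2, (25/2)eps). Then 0 < |z + 7| < delta forces both bounds, so |(6z + 11)/(z + 2) − (31/5)| < eps.

delta = min(5/2, (25/2)eps)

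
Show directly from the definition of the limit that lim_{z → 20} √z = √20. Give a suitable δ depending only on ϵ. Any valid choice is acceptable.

δ = min(20, √20·ϵ)

Let ϵ > 0. We want δ > 0 such that 0 < |z − 20| < δ implies |√z − √20| < ϵ.
Rationalise: √z − √20 = (z − 20)/(√z + √20), so |√z − √20| = |z − 20|/(√z + √20).
Restrict δ ≤ 20 so that |z − 20| < 20 forces z > 0, and then √z + √20 > √20.
Hence |√z − √20| < |z − 20|/√20, which is < ϵ once |z − 20| < √20·ϵ.
Take δ = min(20, √20·ϵ). If 0 < |z − 20| < δ then z > 0 and |√z − √20| < |z − 20|/√20 < ϵ.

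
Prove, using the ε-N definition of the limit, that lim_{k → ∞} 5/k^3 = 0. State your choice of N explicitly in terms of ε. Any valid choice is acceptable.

N = (5/ε)^{1/3}

Fix ε > 0. For k ≥ 1, |5/k^3 − 0| = 5/k^3.
5/k^3 < ε ⇔ k^3 > 5/ε ⇔ k > (5/ε)^{1/3}.
Take N = (5/ε)^{1/3}. Then k > N implies 5/k^3 < ε.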